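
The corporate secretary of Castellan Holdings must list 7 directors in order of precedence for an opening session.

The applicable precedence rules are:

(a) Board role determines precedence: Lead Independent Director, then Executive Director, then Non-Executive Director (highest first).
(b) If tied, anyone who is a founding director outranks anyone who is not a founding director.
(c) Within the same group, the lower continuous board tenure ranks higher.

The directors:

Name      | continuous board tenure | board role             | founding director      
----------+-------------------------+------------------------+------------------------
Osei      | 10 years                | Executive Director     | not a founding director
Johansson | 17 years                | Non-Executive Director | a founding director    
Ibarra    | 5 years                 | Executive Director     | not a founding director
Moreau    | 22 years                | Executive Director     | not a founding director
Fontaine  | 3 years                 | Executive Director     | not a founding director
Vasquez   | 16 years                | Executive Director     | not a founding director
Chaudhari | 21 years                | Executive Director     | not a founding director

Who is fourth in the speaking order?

Vasquez

By board role: Fontaine, Ibarra, Osei, Vasquez, Chaudhari and Moreau (Executive Director); then Johansson (Non-Executive Director).
Fontaine, Ibarra, Osei, Vasquez, Chaudhari and Moreau are each not a founding director, so the next rule applies.
Among Fontaine, Ibarra, Osei, Vasquez, Chaudhari and Moreau, by continuous board tenure (lower first): Fontaine (3 years) before Ibarra (5 years) before Osei (10 years) before Vasquez (16 years) before Chaudhari (21 years) before Moreau (22 years).
Order: Fontaine, Ibarra, Osei, Vasquez, Chaudhari, Moreau, Johansson.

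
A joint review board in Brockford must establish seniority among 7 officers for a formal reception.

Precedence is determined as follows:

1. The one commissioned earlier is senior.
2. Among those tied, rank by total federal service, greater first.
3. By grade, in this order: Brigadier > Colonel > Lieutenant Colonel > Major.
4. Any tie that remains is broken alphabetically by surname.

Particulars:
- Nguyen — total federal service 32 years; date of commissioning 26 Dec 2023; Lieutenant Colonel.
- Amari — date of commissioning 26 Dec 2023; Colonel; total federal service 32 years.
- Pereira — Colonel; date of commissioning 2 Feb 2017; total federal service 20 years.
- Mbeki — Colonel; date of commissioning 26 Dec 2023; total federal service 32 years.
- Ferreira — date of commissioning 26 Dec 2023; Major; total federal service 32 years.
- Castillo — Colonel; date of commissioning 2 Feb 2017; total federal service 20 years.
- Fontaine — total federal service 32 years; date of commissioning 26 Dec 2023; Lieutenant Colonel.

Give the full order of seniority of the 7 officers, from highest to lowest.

Castillo, Pereira, Amari, Mbeki, Fontaine, Nguyen, Ferreira

By date of commissioning (earlier first): Castillo and Pereira (both 2 Feb 2017); then Amari, Mbeki, Fontaine, Nguyen and Ferreira (each 26 Dec 2023).
Castillo and Pereira both have total federal service 20 years, so the next rule applies.
Castillo and Pereira are each Colonel, so the next rule applies.
Among Castillo and Pereira, alphabetically by surname: Castillo before Pereira.
Amari, Mbeki, Fontaine, Nguyen and Ferreira all have total federal service 32 years, so the next rule applies.
Among Amari, Mbeki, Fontaine, Nguyen and Ferreira, by grade: Amari and Mbeki (Colonel) before Fontaine and Nguyen (Lieutenant Colonel) before Ferreira (Major).
Among Amari and Mbeki, alphabetically by surname: Amari before Mbeki.
Among Fontaine and Nguyen, alphabetically by surname: Fontaine before Nguyen.
Full order: Castillo, Pereira, Amari, Mbeki, Fontaine, Nguyen, Ferreira.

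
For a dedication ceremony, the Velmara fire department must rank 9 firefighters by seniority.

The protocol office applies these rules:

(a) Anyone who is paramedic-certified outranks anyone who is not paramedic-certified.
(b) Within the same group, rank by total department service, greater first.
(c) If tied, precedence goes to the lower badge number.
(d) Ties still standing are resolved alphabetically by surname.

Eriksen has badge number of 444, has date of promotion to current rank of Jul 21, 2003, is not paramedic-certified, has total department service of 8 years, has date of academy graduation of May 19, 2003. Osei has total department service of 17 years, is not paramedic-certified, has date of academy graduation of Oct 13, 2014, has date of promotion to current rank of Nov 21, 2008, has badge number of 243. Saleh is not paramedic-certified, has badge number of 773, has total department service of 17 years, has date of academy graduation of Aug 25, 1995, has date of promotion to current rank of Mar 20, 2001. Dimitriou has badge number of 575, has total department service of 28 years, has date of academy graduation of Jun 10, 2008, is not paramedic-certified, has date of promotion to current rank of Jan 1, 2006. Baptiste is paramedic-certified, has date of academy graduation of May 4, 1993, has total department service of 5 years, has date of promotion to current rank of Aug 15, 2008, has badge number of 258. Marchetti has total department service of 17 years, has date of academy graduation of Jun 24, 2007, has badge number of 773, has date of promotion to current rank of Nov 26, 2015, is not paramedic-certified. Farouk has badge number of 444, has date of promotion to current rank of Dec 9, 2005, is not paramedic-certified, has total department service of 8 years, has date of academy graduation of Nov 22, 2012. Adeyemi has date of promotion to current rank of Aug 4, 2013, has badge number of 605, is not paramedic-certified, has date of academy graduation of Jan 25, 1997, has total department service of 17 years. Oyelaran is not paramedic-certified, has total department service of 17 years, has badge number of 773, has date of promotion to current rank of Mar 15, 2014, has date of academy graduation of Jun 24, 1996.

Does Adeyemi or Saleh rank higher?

By the first rule: Baptiste (paramedic-certified); then Dimitriou, Osei, Adeyemi, Marchetti, Oyelaran, Saleh, Eriksen and Farouk (each not paramedic-certified).
Among Dimitriou, Osei, Adeyemi, Marchetti, Oyelaran, Saleh, Eriksen and Farouk, by total department service (higher first): Dimitriou (28 years) before Osei, Adeyemi, Marchetti, Oyelaran and Saleh (17 years) before Eriksen and Farouk (8 years).
Among Osei, Adeyemi, Marchetti, Oyelaran and Saleh, by badge number (lower first): Osei (243) before Adeyemi (605) before Marchetti, Oyelaran and Saleh (773).
Among Marchetti, Oyelaran and Saleh, alphabetically by surname: Marchetti before Oyelaran before Saleh.
Eriksen and Farouk both have badge number 444, so the next rule applies.
Among Eriksen and Farouk, alphabetically by surname: Eriksen before Farouk.
So Adeyemi takes precedence.

Adeyemi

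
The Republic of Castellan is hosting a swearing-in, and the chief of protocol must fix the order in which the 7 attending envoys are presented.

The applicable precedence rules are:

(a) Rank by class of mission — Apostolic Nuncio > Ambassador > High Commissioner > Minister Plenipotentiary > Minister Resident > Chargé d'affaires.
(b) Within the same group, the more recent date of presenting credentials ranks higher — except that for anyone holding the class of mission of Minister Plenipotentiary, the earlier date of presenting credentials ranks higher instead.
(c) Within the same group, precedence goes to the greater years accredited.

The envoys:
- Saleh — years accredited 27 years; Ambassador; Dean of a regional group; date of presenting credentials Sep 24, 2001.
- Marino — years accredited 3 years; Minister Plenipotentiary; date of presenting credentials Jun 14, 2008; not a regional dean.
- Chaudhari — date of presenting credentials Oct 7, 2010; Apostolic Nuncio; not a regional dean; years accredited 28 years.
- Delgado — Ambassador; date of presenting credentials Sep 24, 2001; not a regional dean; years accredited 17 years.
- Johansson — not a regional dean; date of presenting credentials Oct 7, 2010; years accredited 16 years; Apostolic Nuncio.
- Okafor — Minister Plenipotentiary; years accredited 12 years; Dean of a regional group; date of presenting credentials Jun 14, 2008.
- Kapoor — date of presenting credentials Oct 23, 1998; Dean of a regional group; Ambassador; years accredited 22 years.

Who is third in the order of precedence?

By class of mission: Chaudhari and Johansson (Apostolic Nuncio); then Saleh, Delgado and Kapoor (Ambassador); then Okafor and Marino (Minister Plenipotentiary).
Chaudhari and Johansson both have date of presenting credentials Oct 7, 2010, so the next rule applies.
Among Chaudhari and Johansson, by years accredited (higher first): Chaudhari (28 years) before Johansson (16 years).
Among Saleh, Delgado and Kapoor, by date of presenting credentials (later first): Saleh and Delgado (Sep 24, 2001) before Kapoor (Oct 23, 1998).
Among Saleh and Delgado, by years accredited (higher first): Saleh (27 years) before Delgado (17 years).
Okafor and Marino both have date of presenting credentials Jun 14, 2008, so the next rule applies.
Among Okafor and Marino, by years accredited (higher first): Okafor (12 years) before Marino (3 years).
Order: Chaudhari, Johansson, Saleh, Delgado, Kapoor, Okafor, Marino.

Saleh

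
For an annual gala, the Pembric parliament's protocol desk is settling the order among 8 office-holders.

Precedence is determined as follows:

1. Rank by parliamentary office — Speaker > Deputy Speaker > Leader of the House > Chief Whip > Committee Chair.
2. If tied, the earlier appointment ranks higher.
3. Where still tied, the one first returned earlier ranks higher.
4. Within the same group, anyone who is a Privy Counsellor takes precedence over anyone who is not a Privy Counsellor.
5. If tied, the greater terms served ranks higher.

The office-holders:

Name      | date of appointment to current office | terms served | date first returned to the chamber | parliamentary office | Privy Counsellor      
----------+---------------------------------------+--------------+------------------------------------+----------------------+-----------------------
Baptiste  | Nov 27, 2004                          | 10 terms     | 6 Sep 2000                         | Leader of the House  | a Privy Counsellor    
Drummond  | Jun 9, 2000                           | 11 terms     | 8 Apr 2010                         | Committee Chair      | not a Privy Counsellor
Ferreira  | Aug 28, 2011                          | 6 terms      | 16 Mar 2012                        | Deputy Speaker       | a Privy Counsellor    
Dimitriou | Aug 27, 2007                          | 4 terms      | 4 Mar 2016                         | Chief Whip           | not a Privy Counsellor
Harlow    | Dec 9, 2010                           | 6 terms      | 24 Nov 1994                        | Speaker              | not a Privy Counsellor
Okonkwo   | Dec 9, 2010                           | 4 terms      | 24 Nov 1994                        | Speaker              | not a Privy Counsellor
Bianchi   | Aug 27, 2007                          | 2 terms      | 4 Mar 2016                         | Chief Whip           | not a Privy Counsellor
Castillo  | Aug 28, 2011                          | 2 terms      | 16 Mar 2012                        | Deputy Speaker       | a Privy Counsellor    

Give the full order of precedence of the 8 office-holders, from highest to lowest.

Harlow, Okonkwo, Ferreira, Castillo, Baptiste, Dimitriou, Bianchi, Drummond

By parliamentary office: Harlow and Okonkwo (Speaker); then Ferreira and Castillo (Deputy Speaker); then Baptiste (Leader of the House); then Dimitriou and Bianchi (Chief Whip); then Drummond (Committee Chair).
Harlow and Okonkwo both have date of appointment to current office Dec 9, 2010, so the next rule applies.
Harlow and Okonkwo both have date first returned to the chamber 24 Nov 1994, so the next rule applies.
Harlow and Okonkwo are each not a Privy Counsellor, so the next rule applies.
Among Harlow and Okonkwo, by terms served (higher first): Harlow (6 terms) before Okonkwo (4 terms).
Ferreira and Castillo both have date of appointment to current office Aug 28, 2011, so the next rule applies.
Ferreira and Castillo both have date first returned to the chamber 16 Mar 2012, so the next rule applies.
Ferreira and Castillo are each a Privy Counsellor, so the next rule applies.
Among Ferreira and Castillo, by terms served (higher first): Ferreira (6 terms) before Castillo (2 terms).
Dimitriou and Bianchi both have date of appointment to current office Aug 27, 2007, so the next rule applies.
Dimitriou and Bianchi both have date first returned to the chamber 4 Mar 2016, so the next rule applies.
Dimitriou and Bianchi are each not a Privy Counsellor, so the next rule applies.
Among Dimitriou and Bianchi, by terms served (higher first): Dimitriou (4 terms) before Bianchi (2 terms).
Full order: Harlow, Okonkwo, Ferreira, Castillo, Baptiste, Dimitriou, Bianchi, Drummond.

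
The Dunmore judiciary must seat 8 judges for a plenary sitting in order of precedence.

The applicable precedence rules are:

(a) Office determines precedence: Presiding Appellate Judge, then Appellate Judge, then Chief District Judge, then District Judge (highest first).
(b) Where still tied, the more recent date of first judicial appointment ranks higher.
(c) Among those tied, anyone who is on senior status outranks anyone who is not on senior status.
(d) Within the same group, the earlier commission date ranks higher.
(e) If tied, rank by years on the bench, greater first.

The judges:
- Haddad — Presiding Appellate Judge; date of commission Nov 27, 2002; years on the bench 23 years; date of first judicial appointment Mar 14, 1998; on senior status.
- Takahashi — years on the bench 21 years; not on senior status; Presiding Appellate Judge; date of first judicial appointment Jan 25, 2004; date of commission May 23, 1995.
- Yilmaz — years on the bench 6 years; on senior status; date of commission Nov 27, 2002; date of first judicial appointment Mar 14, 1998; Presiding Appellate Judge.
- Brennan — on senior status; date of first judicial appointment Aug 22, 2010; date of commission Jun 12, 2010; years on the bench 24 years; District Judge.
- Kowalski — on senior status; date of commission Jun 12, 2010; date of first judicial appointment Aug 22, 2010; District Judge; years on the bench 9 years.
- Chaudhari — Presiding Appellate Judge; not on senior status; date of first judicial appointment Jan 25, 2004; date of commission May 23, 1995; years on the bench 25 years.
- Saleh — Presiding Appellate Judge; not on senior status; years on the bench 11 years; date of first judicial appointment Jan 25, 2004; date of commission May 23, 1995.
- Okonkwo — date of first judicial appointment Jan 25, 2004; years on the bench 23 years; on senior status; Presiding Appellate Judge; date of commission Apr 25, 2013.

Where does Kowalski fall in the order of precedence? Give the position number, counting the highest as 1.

8

By office: Okonkwo, Chaudhari, Takahashi, Saleh, Haddad and Yilmaz (Presiding Appellate Judge); then Brennan and Kowalski (District Judge).
Among Okonkwo, Chaudhari, Takahashi, Saleh, Haddad and Yilmaz, by date of first judicial appointment (later first): Okonkwo, Chaudhari, Takahashi and Saleh (Jan 25, 2004) before Haddad and Yilmaz (Mar 14, 1998).
Among Okonkwo, Chaudhari, Takahashi and Saleh, on senior status before not on senior status: Okonkwo (on senior status) before Chaudhari, Takahashi and Saleh (not on senior status).
Chaudhari, Takahashi and Saleh all have date of commission May 23, 1995, so the next rule applies.
Among Chaudhari, Takahashi and Saleh, by years on the bench (higher first): Chaudhari (25 years) before Takahashi (21 years) before Saleh (11 years).
Haddad and Yilmaz are each on senior status, so the next rule applies.
Haddad and Yilmaz both have date of commission Nov 27, 2002, so the next rule applies.
Among Haddad and Yilmaz, by years on the bench (higher first): Haddad (23 years) before Yilmaz (6 years).
Brennan and Kowalski both have date of first judicial appointment Aug 22, 2010, so the next rule applies.
Brennan and Kowalski are each on senior status, so the next rule applies.
Brennan and Kowalski both have date of commission Jun 12, 2010, so the next rule applies.
Among Brennan and Kowalski, by years on the bench (higher first): Brennan (24 years) before Kowalski (9 years).
Order: Okonkwo, Chaudhari, Takahashi, Saleh, Haddad, Yilmaz, Brennan, Kowalski. So position 8.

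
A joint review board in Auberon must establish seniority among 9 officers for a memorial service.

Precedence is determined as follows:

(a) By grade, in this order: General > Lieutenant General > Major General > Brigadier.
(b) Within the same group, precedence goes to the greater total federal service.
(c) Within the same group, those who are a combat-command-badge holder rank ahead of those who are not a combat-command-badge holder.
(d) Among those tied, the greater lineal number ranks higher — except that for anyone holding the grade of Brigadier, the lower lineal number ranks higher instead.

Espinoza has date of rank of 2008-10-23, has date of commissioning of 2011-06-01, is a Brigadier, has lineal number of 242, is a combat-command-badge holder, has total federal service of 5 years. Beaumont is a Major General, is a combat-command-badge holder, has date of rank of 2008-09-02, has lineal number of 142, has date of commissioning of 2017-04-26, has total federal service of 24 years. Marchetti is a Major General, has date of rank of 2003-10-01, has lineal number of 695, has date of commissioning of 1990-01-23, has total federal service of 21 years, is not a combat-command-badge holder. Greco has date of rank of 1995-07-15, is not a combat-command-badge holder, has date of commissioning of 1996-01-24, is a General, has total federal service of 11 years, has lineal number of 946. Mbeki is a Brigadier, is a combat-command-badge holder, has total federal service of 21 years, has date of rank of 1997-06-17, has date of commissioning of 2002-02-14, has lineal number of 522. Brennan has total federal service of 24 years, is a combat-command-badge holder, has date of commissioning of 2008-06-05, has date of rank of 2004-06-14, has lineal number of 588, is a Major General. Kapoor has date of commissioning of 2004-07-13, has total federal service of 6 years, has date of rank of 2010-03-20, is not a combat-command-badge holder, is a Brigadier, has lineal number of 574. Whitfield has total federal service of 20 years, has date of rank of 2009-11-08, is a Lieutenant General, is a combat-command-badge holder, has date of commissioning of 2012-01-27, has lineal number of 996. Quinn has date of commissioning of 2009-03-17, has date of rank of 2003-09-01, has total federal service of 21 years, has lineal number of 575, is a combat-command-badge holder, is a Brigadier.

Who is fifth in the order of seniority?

Marchetti

By grade: Greco (General); then Whitfield (Lieutenant General); then Brennan, Beaumont and Marchetti (Major General); then Mbeki, Quinn, Kapoor and Espinoza (Brigadier).
Among Brennan, Beaumont and Marchetti, by total federal service (higher first): Brennan and Beaumont (24 years) before Marchetti (21 years).
Brennan and Beaumont are each a combat-command-badge holder, so the next rule applies.
Among Brennan and Beaumont, by lineal number (higher first): Brennan (588) before Beaumont (142).
Among Mbeki, Quinn, Kapoor and Espinoza, by total federal service (higher first): Mbeki and Quinn (21 years) before Kapoor (6 years) before Espinoza (5 years).
Mbeki and Quinn are each a combat-command-badge holder, so the next rule applies.
Among Mbeki and Quinn, by lineal number (lower first) (reversed rule for this group): Mbeki (522) before Quinn (575).
Order: Greco, Whitfield, Brennan, Beaumont, Marchetti, Mbeki, Quinn, Kapoor, Espinoza.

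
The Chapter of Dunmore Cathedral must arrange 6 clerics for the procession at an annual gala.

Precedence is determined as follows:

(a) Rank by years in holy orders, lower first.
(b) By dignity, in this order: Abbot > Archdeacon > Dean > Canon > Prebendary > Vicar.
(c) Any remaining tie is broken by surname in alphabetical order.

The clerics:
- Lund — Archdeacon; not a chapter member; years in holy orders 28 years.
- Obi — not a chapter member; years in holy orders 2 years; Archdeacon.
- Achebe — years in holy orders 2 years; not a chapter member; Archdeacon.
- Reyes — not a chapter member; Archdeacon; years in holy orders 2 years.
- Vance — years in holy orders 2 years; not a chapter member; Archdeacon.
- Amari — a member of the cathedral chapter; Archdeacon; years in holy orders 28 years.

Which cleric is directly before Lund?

Amari

By years in holy orders (lower first): Achebe, Obi, Reyes and Vance (each 2 years); then Amari and Lund (both 28 years).
Achebe, Obi, Reyes and Vance are each Archdeacon, so the next rule applies.
Among Achebe, Obi, Reyes and Vance, alphabetically by surname: Achebe before Obi before Reyes before Vance.
Amari and Lund are each Archdeacon, so the next rule applies.
Among Amari and Lund, alphabetically by surname: Amari before Lund.
Order: Achebe, Obi, Reyes, Vance, Amari, Lund.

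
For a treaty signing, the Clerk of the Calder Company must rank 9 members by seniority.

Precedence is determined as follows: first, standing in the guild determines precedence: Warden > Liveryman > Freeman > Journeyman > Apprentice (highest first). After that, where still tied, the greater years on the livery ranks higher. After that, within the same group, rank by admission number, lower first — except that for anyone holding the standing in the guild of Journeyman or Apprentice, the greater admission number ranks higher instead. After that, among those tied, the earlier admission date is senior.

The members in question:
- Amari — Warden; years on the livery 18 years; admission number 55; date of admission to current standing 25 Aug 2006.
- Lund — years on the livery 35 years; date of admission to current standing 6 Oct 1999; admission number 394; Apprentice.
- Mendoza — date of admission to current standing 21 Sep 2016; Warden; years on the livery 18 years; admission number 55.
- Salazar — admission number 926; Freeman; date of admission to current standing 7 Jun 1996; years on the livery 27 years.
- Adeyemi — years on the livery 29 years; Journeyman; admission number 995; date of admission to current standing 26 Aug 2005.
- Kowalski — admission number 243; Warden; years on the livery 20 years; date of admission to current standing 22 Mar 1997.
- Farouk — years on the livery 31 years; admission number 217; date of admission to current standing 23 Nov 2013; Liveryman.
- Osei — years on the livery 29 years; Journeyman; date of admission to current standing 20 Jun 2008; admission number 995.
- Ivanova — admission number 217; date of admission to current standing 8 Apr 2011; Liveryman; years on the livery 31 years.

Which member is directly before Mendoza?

By standing in the guild: Kowalski, Amari and Mendoza (Warden); then Ivanova and Farouk (Liveryman); then Salazar (Freeman); then Adeyemi and Osei (Journeyman); then Lund (Apprentice).
Among Kowalski, Amari and Mendoza, by years on the livery (higher first): Kowalski (20 years) before Amari and Mendoza (18 years).
Amari and Mendoza both have admission number 55, so the next rule applies.
Among Amari and Mendoza, by date of admission to current standing (earlier first): Amari (25 Aug 2006) before Mendoza (21 Sep 2016).
Ivanova and Farouk both have years on the livery 31 years, so the next rule applies.
Ivanova and Farouk both have admission number 217, so the next rule applies.
Among Ivanova and Farouk, by date of admission to current standing (earlier first): Ivanova (8 Apr 2011) before Farouk (23 Nov 2013).
Adeyemi and Osei both have years on the livery 29 years, so the next rule applies.
Adeyemi and Osei both have admission number 995, so the next rule applies.
Among Adeyemi and Osei, by date of admission to current standing (earlier first): Adeyemi (26 Aug 2005) before Osei (20 Jun 2008).
Order: Kowalski, Amari, Mendoza, Ivanova, Farouk, Salazar, Adeyemi, Osei, Lund.

Amari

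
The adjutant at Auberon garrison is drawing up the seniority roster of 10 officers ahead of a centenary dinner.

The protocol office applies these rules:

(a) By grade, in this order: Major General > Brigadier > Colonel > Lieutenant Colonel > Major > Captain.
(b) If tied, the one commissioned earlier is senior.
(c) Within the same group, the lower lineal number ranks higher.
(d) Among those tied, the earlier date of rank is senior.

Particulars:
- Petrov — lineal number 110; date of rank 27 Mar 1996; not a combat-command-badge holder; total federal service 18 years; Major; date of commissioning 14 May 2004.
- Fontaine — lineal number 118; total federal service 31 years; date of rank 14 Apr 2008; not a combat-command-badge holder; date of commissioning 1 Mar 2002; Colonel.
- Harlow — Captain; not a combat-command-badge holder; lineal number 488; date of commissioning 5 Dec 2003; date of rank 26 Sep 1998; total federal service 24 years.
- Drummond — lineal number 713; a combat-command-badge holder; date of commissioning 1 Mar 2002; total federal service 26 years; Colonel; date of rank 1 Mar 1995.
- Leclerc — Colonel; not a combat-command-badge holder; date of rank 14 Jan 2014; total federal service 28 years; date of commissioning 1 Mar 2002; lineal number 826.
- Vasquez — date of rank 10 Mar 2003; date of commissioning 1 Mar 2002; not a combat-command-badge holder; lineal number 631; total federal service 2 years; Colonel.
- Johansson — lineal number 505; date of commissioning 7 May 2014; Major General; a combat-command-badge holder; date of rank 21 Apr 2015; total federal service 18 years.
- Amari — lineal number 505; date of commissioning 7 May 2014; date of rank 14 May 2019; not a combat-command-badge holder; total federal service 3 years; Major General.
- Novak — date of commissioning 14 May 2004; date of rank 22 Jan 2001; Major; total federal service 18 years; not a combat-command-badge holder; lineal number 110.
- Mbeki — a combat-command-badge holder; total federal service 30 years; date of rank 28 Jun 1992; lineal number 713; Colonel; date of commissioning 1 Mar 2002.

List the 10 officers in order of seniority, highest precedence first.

Johansson, Amari, Fontaine, Vasquez, Mbeki, Drummond, Leclerc, Petrov, Novak, Harlow

By grade: Johansson and Amari (Major General); then Fontaine, Vasquez, Mbeki, Drummond and Leclerc (Colonel); then Petrov and Novak (Major); then Harlow (Captain).
Johansson and Amari both have date of commissioning 7 May 2014, so the next rule applies.
Johansson and Amari both have lineal number 505, so the next rule applies.
Among Johansson and Amari, by date of rank (earlier first): Johansson (21 Apr 2015) before Amari (14 May 2019).
Fontaine, Vasquez, Mbeki, Drummond and Leclerc all have date of commissioning 1 Mar 2002, so the next rule applies.
Among Fontaine, Vasquez, Mbeki, Drummond and Leclerc, by lineal number (lower first): Fontaine (118) before Vasquez (631) before Mbeki and Drummond (713) before Leclerc (826).
Among Mbeki and Drummond, by date of rank (earlier first): Mbeki (28 Jun 1992) before Drummond (1 Mar 1995).
Petrov and Novak both have date of commissioning 14 May 2004, so the next rule applies.
Petrov and Novak both have lineal number 110, so the next rule applies.
Among Petrov and Novak, by date of rank (earlier first): Petrov (27 Mar 1996) before Novak (22 Jan 2001).
Full order: Johansson, Amari, Fontaine, Vasquez, Mbeki, Drummond, Leclerc, Petrov, Novak, Harlow.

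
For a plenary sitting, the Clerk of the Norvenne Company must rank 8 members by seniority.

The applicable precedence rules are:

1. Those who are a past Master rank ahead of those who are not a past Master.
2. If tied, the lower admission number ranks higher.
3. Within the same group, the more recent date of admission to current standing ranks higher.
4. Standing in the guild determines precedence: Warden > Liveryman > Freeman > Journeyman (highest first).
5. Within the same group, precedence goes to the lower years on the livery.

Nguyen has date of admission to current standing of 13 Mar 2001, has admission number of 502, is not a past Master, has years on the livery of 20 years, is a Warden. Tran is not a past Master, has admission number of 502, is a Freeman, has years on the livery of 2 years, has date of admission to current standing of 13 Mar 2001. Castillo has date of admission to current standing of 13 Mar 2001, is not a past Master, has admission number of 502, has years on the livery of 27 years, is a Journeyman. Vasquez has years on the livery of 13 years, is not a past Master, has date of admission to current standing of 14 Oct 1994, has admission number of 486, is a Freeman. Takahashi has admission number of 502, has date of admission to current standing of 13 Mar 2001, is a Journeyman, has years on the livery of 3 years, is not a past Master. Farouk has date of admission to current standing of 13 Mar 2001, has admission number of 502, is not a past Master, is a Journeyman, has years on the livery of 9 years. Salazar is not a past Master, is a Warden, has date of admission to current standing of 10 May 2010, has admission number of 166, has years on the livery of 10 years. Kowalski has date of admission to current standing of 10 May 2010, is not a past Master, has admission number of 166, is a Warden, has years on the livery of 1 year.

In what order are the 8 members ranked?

Kowalski, Salazar, Vasquez, Nguyen, Tran, Takahashi, Farouk, Castillo

By the first rule: Kowalski, Salazar, Vasquez, Nguyen, Tran, Takahashi, Farouk and Castillo (each not a past Master).
Among Kowalski, Salazar, Vasquez, Nguyen, Tran, Takahashi, Farouk and Castillo, by admission number (lower first): Kowalski and Salazar (166) before Vasquez (486) before Nguyen, Tran, Takahashi, Farouk and Castillo (502).
Kowalski and Salazar both have date of admission to current standing 10 May 2010, so the next rule applies.
Kowalski and Salazar are each Warden, so the next rule applies.
Among Kowalski and Salazar, by years on the livery (lower first): Kowalski (1 year) before Salazar (10 years).
Nguyen, Tran, Takahashi, Farouk and Castillo all have date of admission to current standing 13 Mar 2001, so the next rule applies.
Among Nguyen, Tran, Takahashi, Farouk and Castillo, by standing in the guild: Nguyen (Warden) before Tran (Freeman) before Takahashi, Farouk and Castillo (Journeyman).
Among Takahashi, Farouk and Castillo, by years on the livery (lower first): Takahashi (3 years) before Farouk (9 years) before Castillo (27 years).
Full order: Kowalski, Salazar, Vasquez, Nguyen, Tran, Takahashi, Farouk, Castillo.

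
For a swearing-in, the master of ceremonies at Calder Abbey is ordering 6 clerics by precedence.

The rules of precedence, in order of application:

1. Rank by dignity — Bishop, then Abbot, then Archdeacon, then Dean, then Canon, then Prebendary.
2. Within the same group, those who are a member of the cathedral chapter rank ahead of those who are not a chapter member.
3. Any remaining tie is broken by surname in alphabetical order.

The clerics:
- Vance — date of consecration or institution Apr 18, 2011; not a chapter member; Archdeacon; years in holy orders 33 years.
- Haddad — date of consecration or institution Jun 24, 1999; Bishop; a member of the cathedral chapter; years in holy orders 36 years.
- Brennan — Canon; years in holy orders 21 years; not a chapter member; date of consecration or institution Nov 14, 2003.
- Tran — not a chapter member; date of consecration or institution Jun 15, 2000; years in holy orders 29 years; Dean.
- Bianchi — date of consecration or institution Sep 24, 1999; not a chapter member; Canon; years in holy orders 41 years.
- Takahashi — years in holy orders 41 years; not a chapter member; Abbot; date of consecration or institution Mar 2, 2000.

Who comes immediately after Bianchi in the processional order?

By dignity: Haddad (Bishop); then Takahashi (Abbot); then Vance (Archdeacon); then Tran (Dean); then Bianchi and Brennan (Canon).
Bianchi and Brennan are each not a chapter member, so the next rule applies.
Among Bianchi and Brennan, alphabetically by surname: Bianchi before Brennan.
Order: Haddad, Takahashi, Vance, Tran, Bianchi, Brennan.

Brennan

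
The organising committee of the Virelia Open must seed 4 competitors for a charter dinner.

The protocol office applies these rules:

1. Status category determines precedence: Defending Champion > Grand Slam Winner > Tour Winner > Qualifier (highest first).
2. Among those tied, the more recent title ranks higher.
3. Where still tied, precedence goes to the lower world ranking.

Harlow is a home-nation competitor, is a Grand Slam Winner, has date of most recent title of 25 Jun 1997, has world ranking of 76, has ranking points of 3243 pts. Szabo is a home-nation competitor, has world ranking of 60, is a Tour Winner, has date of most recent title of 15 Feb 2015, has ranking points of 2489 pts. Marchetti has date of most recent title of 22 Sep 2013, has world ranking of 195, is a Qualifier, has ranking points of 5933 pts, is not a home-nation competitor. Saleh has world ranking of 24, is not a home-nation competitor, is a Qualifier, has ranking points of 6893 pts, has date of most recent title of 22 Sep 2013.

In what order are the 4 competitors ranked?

By status category: Harlow (Grand Slam Winner); then Szabo (Tour Winner); then Saleh and Marchetti (Qualifier).
Saleh and Marchetti both have date of most recent title 22 Sep 2013, so the next rule applies.
Among Saleh and Marchetti, by world ranking (lower first): Saleh (24) before Marchetti (195).
Full order: Harlow, Szabo, Saleh, Marchetti.

Harlow, Szabo, Saleh, Marchetti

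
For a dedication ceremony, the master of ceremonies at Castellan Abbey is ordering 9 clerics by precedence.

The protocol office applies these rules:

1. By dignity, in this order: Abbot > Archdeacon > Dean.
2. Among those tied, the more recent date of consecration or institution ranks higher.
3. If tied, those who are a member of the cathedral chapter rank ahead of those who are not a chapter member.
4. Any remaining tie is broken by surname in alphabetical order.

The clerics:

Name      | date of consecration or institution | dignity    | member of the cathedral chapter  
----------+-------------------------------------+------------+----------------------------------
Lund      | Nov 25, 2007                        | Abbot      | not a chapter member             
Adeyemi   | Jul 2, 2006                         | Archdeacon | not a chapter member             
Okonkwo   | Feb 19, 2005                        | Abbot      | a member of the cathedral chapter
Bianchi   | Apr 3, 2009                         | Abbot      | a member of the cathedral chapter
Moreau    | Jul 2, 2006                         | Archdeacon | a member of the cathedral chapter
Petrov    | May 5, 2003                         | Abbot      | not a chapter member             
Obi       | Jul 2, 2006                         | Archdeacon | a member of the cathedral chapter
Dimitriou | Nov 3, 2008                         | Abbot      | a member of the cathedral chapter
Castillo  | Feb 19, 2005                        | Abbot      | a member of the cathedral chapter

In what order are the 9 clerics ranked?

Bianchi, Dimitriou, Lund, Castillo, Okonkwo, Petrov, Moreau, Obi, Adeyemi

By dignity: Bianchi, Dimitriou, Lund, Castillo, Okonkwo and Petrov (Abbot); then Moreau, Obi and Adeyemi (Archdeacon).
Among Bianchi, Dimitriou, Lund, Castillo, Okonkwo and Petrov, by date of consecration or institution (later first): Bianchi (Apr 3, 2009) before Dimitriou (Nov 3, 2008) before Lund (Nov 25, 2007) before Castillo and Okonkwo (Feb 19, 2005) before Petrov (May 5, 2003).
Castillo and Okonkwo are each a member of the cathedral chapter, so the next rule applies.
Among Castillo and Okonkwo, alphabetically by surname: Castillo before Okonkwo.
Moreau, Obi and Adeyemi all have date of consecration or institution Jul 2, 2006, so the next rule applies.
Among Moreau, Obi and Adeyemi, a member of the cathedral chapter before not a chapter member: Moreau and Obi (a member of the cathedral chapter) before Adeyemi (not a chapter member).
Among Moreau and Obi, alphabetically by surname: Moreau before Obi.
Full order: Bianchi, Dimitriou, Lund, Castillo, Okonkwo, Petrov, Moreau, Obi, Adeyemi.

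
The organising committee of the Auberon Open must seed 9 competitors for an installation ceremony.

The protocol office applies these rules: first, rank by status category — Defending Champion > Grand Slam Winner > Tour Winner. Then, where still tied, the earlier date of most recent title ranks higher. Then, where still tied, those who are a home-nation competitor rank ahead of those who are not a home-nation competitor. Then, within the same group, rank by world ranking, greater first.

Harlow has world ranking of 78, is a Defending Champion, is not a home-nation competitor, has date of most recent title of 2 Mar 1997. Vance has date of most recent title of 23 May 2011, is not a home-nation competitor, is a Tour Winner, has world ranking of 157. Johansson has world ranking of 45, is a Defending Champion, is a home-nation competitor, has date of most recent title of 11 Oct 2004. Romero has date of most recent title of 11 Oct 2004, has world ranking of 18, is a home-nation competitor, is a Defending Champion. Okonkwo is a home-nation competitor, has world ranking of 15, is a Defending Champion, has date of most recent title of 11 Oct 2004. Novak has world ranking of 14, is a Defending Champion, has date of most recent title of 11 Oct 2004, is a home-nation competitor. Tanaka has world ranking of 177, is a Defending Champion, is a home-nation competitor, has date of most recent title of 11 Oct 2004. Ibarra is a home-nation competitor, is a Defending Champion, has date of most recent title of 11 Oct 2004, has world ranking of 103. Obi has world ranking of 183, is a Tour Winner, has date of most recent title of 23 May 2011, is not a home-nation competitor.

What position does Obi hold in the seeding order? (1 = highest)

8

By status category: Harlow, Tanaka, Ibarra, Johansson, Romero, Okonkwo and Novak (Defending Champion); then Obi and Vance (Tour Winner).
Among Harlow, Tanaka, Ibarra, Johansson, Romero, Okonkwo and Novak, by date of most recent title (earlier first): Harlow (2 Mar 1997) before Tanaka, Ibarra, Johansson, Romero, Okonkwo and Novak (11 Oct 2004).
Tanaka, Ibarra, Johansson, Romero, Okonkwo and Novak are each a home-nation competitor, so the next rule applies.
Among Tanaka, Ibarra, Johansson, Romero, Okonkwo and Novak, by world ranking (higher first): Tanaka (177) before Ibarra (103) before Johansson (45) before Romero (18) before Okonkwo (15) before Novak (14).
Obi and Vance both have date of most recent title 23 May 2011, so the next rule applies.
Obi and Vance are each not a home-nation competitor, so the next rule applies.
Among Obi and Vance, by world ranking (higher first): Obi (183) before Vance (157).
Order: Harlow, Tanaka, Ibarra, Johansson, Romero, Okonkwo, Novak, Obi, Vance. So position 8.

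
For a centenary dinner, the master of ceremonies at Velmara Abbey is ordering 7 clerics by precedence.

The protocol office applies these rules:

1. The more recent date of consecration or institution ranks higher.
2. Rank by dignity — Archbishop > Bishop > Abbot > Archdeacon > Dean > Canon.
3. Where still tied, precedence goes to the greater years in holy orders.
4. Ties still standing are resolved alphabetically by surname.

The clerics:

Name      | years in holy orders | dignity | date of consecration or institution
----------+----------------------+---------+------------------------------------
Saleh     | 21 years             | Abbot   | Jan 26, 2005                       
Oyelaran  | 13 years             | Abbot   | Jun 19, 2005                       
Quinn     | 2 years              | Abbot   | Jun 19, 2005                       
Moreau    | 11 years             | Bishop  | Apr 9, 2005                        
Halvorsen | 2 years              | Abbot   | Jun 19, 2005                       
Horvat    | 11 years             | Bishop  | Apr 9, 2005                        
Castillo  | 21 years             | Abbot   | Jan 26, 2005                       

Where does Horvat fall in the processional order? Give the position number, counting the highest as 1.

By date of consecration or institution (later first): Oyelaran, Halvorsen and Quinn (each Jun 19, 2005); then Horvat and Moreau (both Apr 9, 2005); then Castillo and Saleh (both Jan 26, 2005).
Oyelaran, Halvorsen and Quinn are each Abbot, so the next rule applies.
Among Oyelaran, Halvorsen and Quinn, by years in holy orders (higher first): Oyelaran (13 years) before Halvorsen and Quinn (2 years).
Among Halvorsen and Quinn, alphabetically by surname: Halvorsen before Quinn.
Horvat and Moreau are each Bishop, so the next rule applies.
Horvat and Moreau both have years in holy orders 11 years, so the next rule applies.
Among Horvat and Moreau, alphabetically by surname: Horvat before Moreau.
Castillo and Saleh are each Abbot, so the next rule applies.
Castillo and Saleh both have years in holy orders 21 years, so the next rule applies.
Among Castillo and Saleh, alphabetically by surname: Castillo before Saleh.
Order: Oyelaran, Halvorsen, Quinn, Horvat, Moreau, Castillo, Saleh. So position 4.

4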